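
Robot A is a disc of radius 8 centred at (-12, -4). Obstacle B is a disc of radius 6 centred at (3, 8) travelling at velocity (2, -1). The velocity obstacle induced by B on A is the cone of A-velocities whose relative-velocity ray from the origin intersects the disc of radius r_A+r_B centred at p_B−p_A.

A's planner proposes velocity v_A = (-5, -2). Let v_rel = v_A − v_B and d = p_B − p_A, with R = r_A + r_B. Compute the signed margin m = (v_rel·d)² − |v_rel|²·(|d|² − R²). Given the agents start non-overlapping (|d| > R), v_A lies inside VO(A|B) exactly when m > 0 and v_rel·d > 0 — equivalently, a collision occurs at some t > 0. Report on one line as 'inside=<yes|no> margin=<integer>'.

d = (15, 12),  |d|² = 369;  R = 8+6 = 14,  c = 369−14² = 173
v_rel = (-7, -1),  |v_rel|² = 50;  v_rel·d = (-7)·(15) + (-1)·(12) = -117
50·t² + 234·t + 173 = 0  ⇒  m = (-117)² − 50·173 = 5039
m = 5039 > 0,  v_rel·d = -117 < 0  ⇒  outside

inside=no margin=5039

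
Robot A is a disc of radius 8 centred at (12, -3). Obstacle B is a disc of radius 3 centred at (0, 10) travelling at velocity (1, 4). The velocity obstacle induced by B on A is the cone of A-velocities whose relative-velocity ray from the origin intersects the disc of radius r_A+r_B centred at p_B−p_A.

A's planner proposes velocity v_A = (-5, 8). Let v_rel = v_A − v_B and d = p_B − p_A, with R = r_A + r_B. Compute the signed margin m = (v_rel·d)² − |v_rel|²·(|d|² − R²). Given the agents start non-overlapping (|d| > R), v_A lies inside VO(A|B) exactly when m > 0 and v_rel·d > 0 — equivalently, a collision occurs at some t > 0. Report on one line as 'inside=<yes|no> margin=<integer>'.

d = (-12, 13),  |d|² = 313;  R = 8+3 = 11,  c = 313−11² = 192
v_rel = (-6, 4),  |v_rel|² = 52;  v_rel·d = (-6)·(-12) + (4)·(13) = 124
52·t² − 248·t + 192 = 0  ⇒  m = 124² − 52·192 = 5392
m = 5392 > 0,  v_rel·d = 124 > 0  ⇒  inside

inside=yes margin=5392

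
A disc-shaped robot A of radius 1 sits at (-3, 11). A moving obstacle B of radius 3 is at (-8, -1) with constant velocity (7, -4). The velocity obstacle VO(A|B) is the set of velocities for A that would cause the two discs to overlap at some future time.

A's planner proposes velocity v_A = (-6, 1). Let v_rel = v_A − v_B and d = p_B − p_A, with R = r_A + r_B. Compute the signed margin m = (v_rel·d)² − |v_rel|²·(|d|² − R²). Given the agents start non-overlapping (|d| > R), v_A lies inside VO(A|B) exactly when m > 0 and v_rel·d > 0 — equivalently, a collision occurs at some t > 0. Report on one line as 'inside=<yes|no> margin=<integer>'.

d = (-5, -12),  |d|² = 169;  R = 1+3 = 4,  c = 169−4² = 153
v_rel = (-13, 5),  |v_rel|² = 194;  v_rel·d = (-13)·(-5) + (5)·(-12) = 5
194·t² − 10·t + 153 = 0  ⇒  m = 5² − 194·153 = -29657
m = -29657 < 0,  v_rel·d = 5 > 0  ⇒  outside

inside=no margin=-29657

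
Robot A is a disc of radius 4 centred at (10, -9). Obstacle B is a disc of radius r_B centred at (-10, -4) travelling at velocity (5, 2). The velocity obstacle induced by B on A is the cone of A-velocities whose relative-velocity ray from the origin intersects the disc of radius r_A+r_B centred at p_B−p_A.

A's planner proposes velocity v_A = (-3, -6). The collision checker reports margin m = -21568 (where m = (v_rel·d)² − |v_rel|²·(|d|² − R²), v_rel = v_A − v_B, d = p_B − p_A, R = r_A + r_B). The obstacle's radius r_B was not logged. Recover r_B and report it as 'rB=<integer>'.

m = -21568
d = (-20, 5);  v_rel = (-8, -8),  |v_rel|² = 128
v_rel×d = (-8)·(5) − (-8)·(-20) = -200
since m = R²·128 − (-200)²:  R² = (40000 + -21568) / 128 = 144
R = √144 = 12  ⇒  r_B = 12 − 4 = 8

rB=8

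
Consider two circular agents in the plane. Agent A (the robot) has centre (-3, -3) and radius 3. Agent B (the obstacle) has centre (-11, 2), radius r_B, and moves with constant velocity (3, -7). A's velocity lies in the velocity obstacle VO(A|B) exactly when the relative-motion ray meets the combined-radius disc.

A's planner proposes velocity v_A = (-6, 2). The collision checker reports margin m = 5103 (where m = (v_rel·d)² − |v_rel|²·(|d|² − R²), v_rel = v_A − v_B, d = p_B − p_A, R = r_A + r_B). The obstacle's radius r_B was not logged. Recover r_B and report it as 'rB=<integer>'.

m = 5103
d = (-8, 5);  v_rel = (-9, 9),  |v_rel|² = 162
v_rel×d = (-9)·(5) − (9)·(-8) = 27
since m = R²·162 − 27²:  R² = (729 + 5103) / 162 = 36
R = √36 = 6  ⇒  r_B = 6 − 3 = 3

rB=3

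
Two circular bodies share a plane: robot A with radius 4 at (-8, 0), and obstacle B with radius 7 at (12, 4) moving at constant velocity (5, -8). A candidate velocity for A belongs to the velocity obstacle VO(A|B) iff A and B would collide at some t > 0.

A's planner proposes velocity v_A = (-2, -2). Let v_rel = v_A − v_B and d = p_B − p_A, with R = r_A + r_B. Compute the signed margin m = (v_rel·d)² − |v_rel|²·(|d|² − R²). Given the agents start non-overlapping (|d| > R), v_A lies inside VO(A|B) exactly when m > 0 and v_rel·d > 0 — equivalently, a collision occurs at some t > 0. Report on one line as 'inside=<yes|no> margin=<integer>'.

d = (20, 4),  |d|² = 416;  R = 4+7 = 11,  c = 416−11² = 295
v_rel = (-7, 6),  |v_rel|² = 85;  v_rel·d = (-7)·(20) + (6)·(4) = -116
85·t² + 232·t + 295 = 0  ⇒  m = (-116)² − 85·295 = -11619
m = -11619 < 0,  v_rel·d = -116 < 0  ⇒  outside

inside=no margin=-11619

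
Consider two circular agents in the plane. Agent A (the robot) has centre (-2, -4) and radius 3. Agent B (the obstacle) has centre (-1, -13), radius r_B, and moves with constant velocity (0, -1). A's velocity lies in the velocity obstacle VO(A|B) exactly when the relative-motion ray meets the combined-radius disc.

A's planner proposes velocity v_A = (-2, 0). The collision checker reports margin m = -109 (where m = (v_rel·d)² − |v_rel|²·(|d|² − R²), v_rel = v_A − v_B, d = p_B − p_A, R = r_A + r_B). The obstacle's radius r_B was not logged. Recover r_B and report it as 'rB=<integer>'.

m = -109
d = (1, -9);  v_rel = (-2, 1),  |v_rel|² = 5
v_rel×d = (-2)·(-9) − (1)·(1) = 17
since m = R²·5 − 17²:  R² = (289 + -109) / 5 = 36
R = √36 = 6  ⇒  r_B = 6 − 3 = 3

rB=3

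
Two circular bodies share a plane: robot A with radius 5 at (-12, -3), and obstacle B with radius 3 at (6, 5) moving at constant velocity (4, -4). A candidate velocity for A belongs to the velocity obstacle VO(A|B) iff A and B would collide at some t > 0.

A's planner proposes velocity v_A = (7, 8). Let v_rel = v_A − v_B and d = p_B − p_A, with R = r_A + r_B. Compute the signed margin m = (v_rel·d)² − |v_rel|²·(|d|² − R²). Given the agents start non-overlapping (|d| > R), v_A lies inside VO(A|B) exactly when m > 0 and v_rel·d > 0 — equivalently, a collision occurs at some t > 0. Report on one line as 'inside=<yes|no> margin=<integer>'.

d = (18, 8),  |d|² = 388;  R = 5+3 = 8,  c = 388−8² = 324
v_rel = (3, 12),  |v_rel|² = 153;  v_rel·d = (3)·(18) + (12)·(8) = 150
153·t² − 300·t + 324 = 0  ⇒  m = 150² − 153·324 = -27072
m = -27072 < 0,  v_rel·d = 150 > 0  ⇒  outside

inside=no margin=-27072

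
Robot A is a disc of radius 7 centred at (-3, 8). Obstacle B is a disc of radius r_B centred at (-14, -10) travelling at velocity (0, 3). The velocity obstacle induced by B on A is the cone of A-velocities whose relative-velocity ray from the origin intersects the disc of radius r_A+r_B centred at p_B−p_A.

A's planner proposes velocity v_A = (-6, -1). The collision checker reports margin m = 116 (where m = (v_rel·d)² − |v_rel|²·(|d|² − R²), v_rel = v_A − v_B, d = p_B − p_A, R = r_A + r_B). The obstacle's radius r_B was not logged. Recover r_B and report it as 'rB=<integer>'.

m = 116
d = (-11, -18);  v_rel = (-6, -4),  |v_rel|² = 52
v_rel×d = (-6)·(-18) − (-4)·(-11) = 64
since m = R²·52 − 64²:  R² = (4096 + 116) / 52 = 81
R = √81 = 9  ⇒  r_B = 9 − 7 = 2

rB=2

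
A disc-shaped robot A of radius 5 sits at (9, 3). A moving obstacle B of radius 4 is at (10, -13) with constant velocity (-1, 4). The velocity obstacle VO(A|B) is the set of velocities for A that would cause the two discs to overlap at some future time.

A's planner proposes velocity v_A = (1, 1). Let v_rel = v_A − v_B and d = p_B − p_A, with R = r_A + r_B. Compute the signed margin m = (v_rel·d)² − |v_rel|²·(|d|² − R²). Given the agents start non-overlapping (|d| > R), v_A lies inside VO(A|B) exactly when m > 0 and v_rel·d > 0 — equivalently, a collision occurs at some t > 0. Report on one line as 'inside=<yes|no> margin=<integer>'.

d = (1, -16),  |d|² = 257;  R = 5+4 = 9,  c = 257−9² = 176
v_rel = (2, -3),  |v_rel|² = 13;  v_rel·d = (2)·(1) + (-3)·(-16) = 50
13·t² − 100·t + 176 = 0  ⇒  m = 50² − 13·176 = 212
m = 212 > 0,  v_rel·d = 50 > 0  ⇒  inside

inside=yes margin=212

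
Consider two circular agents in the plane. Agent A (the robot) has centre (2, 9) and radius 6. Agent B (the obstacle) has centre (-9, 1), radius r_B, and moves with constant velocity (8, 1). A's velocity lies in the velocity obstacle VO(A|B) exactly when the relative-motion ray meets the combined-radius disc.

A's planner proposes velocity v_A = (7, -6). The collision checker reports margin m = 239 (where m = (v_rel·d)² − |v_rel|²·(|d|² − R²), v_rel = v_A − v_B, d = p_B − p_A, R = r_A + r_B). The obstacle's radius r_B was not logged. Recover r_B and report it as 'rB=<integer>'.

m = 239
d = (-11, -8);  v_rel = (-1, -7),  |v_rel|² = 50
v_rel×d = (-1)·(-8) − (-7)·(-11) = -69
since m = R²·50 − (-69)²:  R² = (4761 + 239) / 50 = 100
R = √100 = 10  ⇒  r_B = 10 − 6 = 4

rB=4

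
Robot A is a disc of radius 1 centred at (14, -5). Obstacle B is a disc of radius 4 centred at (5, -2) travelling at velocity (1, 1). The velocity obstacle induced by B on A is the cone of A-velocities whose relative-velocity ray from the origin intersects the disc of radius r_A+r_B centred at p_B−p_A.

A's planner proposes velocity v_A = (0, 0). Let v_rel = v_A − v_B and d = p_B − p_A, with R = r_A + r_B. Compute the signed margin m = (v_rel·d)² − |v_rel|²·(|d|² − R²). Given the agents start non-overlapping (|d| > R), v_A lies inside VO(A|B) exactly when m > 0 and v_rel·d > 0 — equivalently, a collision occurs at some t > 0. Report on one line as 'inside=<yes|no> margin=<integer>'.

d = (-9, 3),  |d|² = 90;  R = 1+4 = 5,  c = 90−5² = 65
v_rel = (-1, -1),  |v_rel|² = 2;  v_rel·d = (-1)·(-9) + (-1)·(3) = 6
2·t² − 12·t + 65 = 0  ⇒  m = 6² − 2·65 = -94
m = -94 < 0,  v_rel·d = 6 > 0  ⇒  outside

inside=no margin=-94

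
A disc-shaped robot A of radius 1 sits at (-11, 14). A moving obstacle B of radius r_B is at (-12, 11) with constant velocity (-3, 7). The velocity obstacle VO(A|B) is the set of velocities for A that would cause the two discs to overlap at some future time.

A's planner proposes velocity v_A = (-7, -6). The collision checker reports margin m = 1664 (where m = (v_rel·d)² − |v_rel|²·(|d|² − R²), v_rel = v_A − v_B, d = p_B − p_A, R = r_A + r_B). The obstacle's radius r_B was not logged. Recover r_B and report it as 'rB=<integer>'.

m = 1664
d = (-1, -3);  v_rel = (-4, -13),  |v_rel|² = 185
v_rel×d = (-4)·(-3) − (-13)·(-1) = -1
since m = R²·185 − (-1)²:  R² = (1 + 1664) / 185 = 9
R = √9 = 3  ⇒  r_B = 3 − 1 = 2

rB=2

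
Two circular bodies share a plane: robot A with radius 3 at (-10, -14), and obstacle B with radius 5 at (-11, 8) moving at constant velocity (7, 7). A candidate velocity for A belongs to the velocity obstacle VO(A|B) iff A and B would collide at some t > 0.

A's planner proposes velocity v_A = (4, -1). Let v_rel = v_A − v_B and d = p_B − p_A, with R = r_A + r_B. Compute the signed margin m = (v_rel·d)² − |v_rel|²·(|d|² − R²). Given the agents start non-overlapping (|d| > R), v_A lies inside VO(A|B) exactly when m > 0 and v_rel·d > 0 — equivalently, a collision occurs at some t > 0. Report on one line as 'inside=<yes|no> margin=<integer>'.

d = (-1, 22),  |d|² = 485;  R = 3+5 = 8,  c = 485−8² = 421
v_rel = (-3, -8),  |v_rel|² = 73;  v_rel·d = (-3)·(-1) + (-8)·(22) = -173
73·t² + 346·t + 421 = 0  ⇒  m = (-173)² − 73·421 = -804
m = -804 < 0,  v_rel·d = -173 < 0  ⇒  outside

inside=no margin=-804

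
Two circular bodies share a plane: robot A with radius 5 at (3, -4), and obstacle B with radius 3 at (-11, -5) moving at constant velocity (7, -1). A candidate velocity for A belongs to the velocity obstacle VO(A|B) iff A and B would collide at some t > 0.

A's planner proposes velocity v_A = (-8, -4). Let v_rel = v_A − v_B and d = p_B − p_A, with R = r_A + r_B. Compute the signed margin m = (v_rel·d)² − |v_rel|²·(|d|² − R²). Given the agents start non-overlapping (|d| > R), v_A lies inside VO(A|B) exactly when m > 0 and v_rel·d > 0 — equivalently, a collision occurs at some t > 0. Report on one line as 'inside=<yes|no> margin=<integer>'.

d = (-14, -1),  |d|² = 197;  R = 5+3 = 8,  c = 197−8² = 133
v_rel = (-15, -3),  |v_rel|² = 234;  v_rel·d = (-15)·(-14) + (-3)·(-1) = 213
234·t² − 426·t + 133 = 0  ⇒  m = 213² − 234·133 = 14247
m = 14247 > 0,  v_rel·d = 213 > 0  ⇒  inside

inside=yes margin=14247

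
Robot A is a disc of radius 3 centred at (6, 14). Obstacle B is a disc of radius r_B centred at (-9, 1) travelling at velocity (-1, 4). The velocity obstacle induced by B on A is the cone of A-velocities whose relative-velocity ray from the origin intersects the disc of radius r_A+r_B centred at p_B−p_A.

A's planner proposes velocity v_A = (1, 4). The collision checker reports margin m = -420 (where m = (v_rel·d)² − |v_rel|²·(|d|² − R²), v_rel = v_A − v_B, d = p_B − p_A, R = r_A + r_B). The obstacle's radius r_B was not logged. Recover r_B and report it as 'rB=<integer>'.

m = -420
d = (-15, -13);  v_rel = (2, 0),  |v_rel|² = 4
v_rel×d = (2)·(-13) − (0)·(-15) = -26
since m = R²·4 − (-26)²:  R² = (676 + -420) / 4 = 64
R = √64 = 8  ⇒  r_B = 8 − 3 = 5

rB=5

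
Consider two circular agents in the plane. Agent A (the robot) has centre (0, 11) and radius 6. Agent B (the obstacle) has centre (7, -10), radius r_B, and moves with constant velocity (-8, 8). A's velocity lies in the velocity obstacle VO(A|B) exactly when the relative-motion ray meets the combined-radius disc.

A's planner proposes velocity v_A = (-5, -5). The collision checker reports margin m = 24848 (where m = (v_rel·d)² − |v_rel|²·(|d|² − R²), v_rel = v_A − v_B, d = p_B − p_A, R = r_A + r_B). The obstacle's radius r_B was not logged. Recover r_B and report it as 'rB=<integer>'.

m = 24848
d = (7, -21);  v_rel = (3, -13),  |v_rel|² = 178
v_rel×d = (3)·(-21) − (-13)·(7) = 28
since m = R²·178 − 28²:  R² = (784 + 24848) / 178 = 144
R = √144 = 12  ⇒  r_B = 12 − 6 = 6

rB=6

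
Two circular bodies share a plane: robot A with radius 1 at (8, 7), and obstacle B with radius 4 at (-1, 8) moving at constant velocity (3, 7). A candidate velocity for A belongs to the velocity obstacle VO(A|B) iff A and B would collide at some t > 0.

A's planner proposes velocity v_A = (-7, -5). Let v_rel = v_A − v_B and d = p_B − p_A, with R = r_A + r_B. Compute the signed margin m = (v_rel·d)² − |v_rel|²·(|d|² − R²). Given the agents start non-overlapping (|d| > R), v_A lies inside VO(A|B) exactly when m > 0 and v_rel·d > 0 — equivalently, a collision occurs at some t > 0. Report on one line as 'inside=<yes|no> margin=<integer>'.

d = (-9, 1),  |d|² = 82;  R = 1+4 = 5,  c = 82−5² = 57
v_rel = (-10, -12),  |v_rel|² = 244;  v_rel·d = (-10)·(-9) + (-12)·(1) = 78
244·t² − 156·t + 57 = 0  ⇒  m = 78² − 244·57 = -7824
m = -7824 < 0,  v_rel·d = 78 > 0  ⇒  outside

inside=no margin=-7824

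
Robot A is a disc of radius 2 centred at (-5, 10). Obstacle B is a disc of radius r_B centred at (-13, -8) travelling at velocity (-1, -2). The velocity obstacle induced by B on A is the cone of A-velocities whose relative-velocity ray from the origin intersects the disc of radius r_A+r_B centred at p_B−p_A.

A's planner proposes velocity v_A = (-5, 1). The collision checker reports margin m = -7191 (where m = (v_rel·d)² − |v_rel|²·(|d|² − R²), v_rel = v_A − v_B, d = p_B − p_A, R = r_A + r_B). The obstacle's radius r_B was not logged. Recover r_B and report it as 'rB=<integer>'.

m = -7191
d = (-8, -18);  v_rel = (-4, 3),  |v_rel|² = 25
v_rel×d = (-4)·(-18) − (3)·(-8) = 96
since m = R²·25 − 96²:  R² = (9216 + -7191) / 25 = 81
R = √81 = 9  ⇒  r_B = 9 − 2 = 7

rB=7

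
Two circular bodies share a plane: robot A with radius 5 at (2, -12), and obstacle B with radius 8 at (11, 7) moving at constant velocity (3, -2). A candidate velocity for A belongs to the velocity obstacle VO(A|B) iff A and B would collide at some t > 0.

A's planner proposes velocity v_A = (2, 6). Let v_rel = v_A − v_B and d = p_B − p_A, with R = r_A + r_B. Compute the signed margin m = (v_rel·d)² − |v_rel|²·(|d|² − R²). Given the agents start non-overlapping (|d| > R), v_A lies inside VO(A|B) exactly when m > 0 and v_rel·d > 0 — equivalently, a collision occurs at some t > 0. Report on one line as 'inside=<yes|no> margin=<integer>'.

d = (9, 19),  |d|² = 442;  R = 5+8 = 13,  c = 442−13² = 273
v_rel = (-1, 8),  |v_rel|² = 65;  v_rel·d = (-1)·(9) + (8)·(19) = 143
65·t² − 286·t + 273 = 0  ⇒  m = 143² − 65·273 = 2704
m = 2704 > 0,  v_rel·d = 143 > 0  ⇒  inside

inside=yes margin=2704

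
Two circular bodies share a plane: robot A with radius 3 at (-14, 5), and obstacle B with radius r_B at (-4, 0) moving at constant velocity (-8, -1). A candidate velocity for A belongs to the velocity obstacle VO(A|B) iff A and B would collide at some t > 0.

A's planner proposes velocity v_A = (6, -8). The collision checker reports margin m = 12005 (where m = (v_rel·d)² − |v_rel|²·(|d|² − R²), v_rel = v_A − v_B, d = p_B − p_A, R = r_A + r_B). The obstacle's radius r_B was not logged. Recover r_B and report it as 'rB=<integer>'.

m = 12005
d = (10, -5);  v_rel = (14, -7),  |v_rel|² = 245
v_rel×d = (14)·(-5) − (-7)·(10) = 0
since m = R²·245 − 0²:  R² = (0 + 12005) / 245 = 49
R = √49 = 7  ⇒  r_B = 7 − 3 = 4

rB=4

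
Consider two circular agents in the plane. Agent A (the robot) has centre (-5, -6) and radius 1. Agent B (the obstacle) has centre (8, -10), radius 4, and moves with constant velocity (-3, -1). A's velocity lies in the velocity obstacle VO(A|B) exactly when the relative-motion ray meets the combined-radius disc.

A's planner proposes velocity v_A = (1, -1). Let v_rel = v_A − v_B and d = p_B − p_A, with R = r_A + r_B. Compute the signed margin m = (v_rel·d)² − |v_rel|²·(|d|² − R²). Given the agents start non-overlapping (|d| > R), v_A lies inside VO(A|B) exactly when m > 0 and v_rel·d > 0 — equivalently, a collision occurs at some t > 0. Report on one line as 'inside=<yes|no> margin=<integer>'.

d = (13, -4),  |d|² = 185;  R = 1+4 = 5,  c = 185−5² = 160
v_rel = (4, 0),  |v_rel|² = 16;  v_rel·d = (4)·(13) + (0)·(-4) = 52
16·t² − 104·t + 160 = 0  ⇒  m = 52² − 16·160 = 144
m = 144 > 0,  v_rel·d = 52 > 0  ⇒  inside

inside=yes margin=144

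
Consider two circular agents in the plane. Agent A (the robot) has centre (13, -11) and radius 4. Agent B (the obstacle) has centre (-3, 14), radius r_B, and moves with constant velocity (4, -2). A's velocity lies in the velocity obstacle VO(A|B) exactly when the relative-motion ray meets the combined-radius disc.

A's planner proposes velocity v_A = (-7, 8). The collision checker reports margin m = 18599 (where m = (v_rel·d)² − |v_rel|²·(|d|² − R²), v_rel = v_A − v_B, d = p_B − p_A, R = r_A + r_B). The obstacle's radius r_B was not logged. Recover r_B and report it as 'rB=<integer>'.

m = 18599
d = (-16, 25);  v_rel = (-11, 10),  |v_rel|² = 221
v_rel×d = (-11)·(25) − (10)·(-16) = -115
since m = R²·221 − (-115)²:  R² = (13225 + 18599) / 221 = 144
R = √144 = 12  ⇒  r_B = 12 − 4 = 8

rB=8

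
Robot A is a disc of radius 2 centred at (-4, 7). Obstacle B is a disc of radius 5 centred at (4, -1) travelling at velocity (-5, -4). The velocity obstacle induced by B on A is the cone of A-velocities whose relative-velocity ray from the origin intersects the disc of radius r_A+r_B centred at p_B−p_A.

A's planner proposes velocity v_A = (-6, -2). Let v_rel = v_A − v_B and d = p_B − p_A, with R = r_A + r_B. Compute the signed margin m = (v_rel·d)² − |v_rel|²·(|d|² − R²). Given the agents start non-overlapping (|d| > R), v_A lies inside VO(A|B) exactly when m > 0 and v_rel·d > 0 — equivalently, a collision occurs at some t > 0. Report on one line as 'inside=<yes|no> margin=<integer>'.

d = (8, -8),  |d|² = 128;  R = 2+5 = 7,  c = 128−7² = 79
v_rel = (-1, 2),  |v_rel|² = 5;  v_rel·d = (-1)·(8) + (2)·(-8) = -24
5·t² + 48·t + 79 = 0  ⇒  m = (-24)² − 5·79 = 181
m = 181 > 0,  v_rel·d = -24 < 0  ⇒  outside

inside=no margin=181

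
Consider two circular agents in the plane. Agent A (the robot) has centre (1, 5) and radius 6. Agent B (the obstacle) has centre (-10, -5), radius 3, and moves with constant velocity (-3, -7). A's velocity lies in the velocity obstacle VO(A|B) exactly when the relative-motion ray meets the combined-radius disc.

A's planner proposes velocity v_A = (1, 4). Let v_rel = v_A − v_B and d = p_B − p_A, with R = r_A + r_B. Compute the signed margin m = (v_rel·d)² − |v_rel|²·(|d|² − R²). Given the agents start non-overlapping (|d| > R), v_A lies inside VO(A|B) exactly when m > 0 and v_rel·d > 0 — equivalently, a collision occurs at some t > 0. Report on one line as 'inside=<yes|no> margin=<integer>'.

d = (-11, -10),  |d|² = 221;  R = 6+3 = 9,  c = 221−9² = 140
v_rel = (4, 11),  |v_rel|² = 137;  v_rel·d = (4)·(-11) + (11)·(-10) = -154
137·t² + 308·t + 140 = 0  ⇒  m = (-154)² − 137·140 = 4536
m = 4536 > 0,  v_rel·d = -154 < 0  ⇒  outside

inside=no margin=4536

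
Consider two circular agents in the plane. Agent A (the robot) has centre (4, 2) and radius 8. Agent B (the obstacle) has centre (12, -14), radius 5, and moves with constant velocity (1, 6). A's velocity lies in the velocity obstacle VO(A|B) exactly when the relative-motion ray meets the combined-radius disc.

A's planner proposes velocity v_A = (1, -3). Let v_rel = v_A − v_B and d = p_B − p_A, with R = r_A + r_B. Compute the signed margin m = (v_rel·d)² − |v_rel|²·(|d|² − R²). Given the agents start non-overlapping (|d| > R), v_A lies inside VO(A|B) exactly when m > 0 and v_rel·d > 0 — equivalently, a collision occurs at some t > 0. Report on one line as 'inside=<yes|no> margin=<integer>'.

d = (8, -16),  |d|² = 320;  R = 8+5 = 13,  c = 320−13² = 151
v_rel = (0, -9),  |v_rel|² = 81;  v_rel·d = (0)·(8) + (-9)·(-16) = 144
81·t² − 288·t + 151 = 0  ⇒  m = 144² − 81·151 = 8505
m = 8505 > 0,  v_rel·d = 144 > 0  ⇒  inside

inside=yes margin=8505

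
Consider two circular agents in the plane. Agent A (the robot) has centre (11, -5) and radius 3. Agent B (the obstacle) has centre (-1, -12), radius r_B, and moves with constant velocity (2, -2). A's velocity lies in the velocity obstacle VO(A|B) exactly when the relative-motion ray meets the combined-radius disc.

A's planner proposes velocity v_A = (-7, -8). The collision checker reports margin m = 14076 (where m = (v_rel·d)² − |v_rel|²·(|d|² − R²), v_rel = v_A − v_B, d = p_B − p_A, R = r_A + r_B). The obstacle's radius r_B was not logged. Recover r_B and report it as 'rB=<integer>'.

m = 14076
d = (-12, -7);  v_rel = (-9, -6),  |v_rel|² = 117
v_rel×d = (-9)·(-7) − (-6)·(-12) = -9
since m = R²·117 − (-9)²:  R² = (81 + 14076) / 117 = 121
R = √121 = 11  ⇒  r_B = 11 − 3 = 8

rB=8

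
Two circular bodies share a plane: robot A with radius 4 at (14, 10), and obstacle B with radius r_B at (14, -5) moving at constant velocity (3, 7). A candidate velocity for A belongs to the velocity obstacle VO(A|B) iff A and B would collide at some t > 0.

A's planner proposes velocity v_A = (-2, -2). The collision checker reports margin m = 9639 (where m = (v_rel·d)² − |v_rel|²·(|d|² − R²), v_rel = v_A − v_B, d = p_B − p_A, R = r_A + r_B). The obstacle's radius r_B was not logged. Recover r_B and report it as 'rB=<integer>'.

m = 9639
d = (0, -15);  v_rel = (-5, -9),  |v_rel|² = 106
v_rel×d = (-5)·(-15) − (-9)·(0) = 75
since m = R²·106 − 75²:  R² = (5625 + 9639) / 106 = 144
R = √144 = 12  ⇒  r_B = 12 − 4 = 8

rB=8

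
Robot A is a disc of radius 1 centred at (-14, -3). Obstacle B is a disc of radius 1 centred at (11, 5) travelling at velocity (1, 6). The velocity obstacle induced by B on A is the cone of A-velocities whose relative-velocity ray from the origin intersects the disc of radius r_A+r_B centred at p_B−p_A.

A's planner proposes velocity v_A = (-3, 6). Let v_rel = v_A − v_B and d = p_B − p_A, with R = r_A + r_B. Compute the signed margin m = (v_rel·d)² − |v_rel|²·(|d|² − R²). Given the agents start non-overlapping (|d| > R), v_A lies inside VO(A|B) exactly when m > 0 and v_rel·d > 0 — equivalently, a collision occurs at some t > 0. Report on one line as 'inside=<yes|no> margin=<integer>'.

d = (25, 8),  |d|² = 689;  R = 1+1 = 2,  c = 689−2² = 685
v_rel = (-4, 0),  |v_rel|² = 16;  v_rel·d = (-4)·(25) + (0)·(8) = -100
16·t² + 200·t + 685 = 0  ⇒  m = (-100)² − 16·685 = -960
m = -960 < 0,  v_rel·d = -100 < 0  ⇒  outside

inside=no margin=-960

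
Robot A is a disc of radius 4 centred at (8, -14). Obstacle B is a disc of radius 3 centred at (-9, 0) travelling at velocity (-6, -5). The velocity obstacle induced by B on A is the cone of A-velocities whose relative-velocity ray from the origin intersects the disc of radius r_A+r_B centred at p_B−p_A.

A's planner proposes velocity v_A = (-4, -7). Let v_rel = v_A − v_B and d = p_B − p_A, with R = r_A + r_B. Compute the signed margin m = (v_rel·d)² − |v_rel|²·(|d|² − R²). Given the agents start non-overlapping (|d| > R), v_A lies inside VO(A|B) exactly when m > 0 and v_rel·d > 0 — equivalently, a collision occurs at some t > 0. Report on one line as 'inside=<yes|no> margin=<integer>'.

d = (-17, 14),  |d|² = 485;  R = 4+3 = 7,  c = 485−7² = 436
v_rel = (2, -2),  |v_rel|² = 8;  v_rel·d = (2)·(-17) + (-2)·(14) = -62
8·t² + 124·t + 436 = 0  ⇒  m = (-62)² − 8·436 = 356
m = 356 > 0,  v_rel·d = -62 < 0  ⇒  outside

inside=no margin=356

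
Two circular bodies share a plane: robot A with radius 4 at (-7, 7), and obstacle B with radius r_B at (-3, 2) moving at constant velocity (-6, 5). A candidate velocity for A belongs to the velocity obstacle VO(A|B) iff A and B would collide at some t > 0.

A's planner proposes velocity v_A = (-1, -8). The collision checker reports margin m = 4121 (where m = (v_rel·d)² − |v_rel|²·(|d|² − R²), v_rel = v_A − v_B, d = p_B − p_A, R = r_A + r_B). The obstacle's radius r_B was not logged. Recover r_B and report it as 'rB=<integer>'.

m = 4121
d = (4, -5);  v_rel = (5, -13),  |v_rel|² = 194
v_rel×d = (5)·(-5) − (-13)·(4) = 27
since m = R²·194 − 27²:  R² = (729 + 4121) / 194 = 25
R = √25 = 5  ⇒  r_B = 5 − 4 = 1

rB=1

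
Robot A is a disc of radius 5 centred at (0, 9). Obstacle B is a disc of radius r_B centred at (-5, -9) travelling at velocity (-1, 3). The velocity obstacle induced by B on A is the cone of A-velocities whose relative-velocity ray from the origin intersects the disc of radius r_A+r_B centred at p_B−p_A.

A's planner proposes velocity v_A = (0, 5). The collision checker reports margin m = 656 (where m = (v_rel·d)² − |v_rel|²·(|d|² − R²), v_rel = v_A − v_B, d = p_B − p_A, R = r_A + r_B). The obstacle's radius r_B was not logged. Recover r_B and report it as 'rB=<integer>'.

m = 656
d = (-5, -18);  v_rel = (1, 2),  |v_rel|² = 5
v_rel×d = (1)·(-18) − (2)·(-5) = -8
since m = R²·5 − (-8)²:  R² = (64 + 656) / 5 = 144
R = √144 = 12  ⇒  r_B = 12 − 5 = 7

rB=7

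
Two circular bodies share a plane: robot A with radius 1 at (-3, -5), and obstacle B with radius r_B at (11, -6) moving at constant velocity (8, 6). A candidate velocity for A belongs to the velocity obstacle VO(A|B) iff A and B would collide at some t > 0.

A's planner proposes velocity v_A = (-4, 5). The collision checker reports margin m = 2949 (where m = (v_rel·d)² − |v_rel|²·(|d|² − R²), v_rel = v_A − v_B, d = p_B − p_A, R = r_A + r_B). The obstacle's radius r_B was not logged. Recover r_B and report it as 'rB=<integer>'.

m = 2949
d = (14, -1);  v_rel = (-12, -1),  |v_rel|² = 145
v_rel×d = (-12)·(-1) − (-1)·(14) = 26
since m = R²·145 − 26²:  R² = (676 + 2949) / 145 = 25
R = √25 = 5  ⇒  r_B = 5 − 1 = 4

rB=4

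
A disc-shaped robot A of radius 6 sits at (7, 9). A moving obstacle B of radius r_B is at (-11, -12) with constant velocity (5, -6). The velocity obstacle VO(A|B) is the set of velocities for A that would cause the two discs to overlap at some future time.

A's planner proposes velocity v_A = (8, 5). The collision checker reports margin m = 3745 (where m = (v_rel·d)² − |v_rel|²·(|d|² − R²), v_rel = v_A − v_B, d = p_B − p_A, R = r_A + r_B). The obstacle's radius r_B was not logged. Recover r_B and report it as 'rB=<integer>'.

m = 3745
d = (-18, -21);  v_rel = (3, 11),  |v_rel|² = 130
v_rel×d = (3)·(-21) − (11)·(-18) = 135
since m = R²·130 − 135²:  R² = (18225 + 3745) / 130 = 169
R = √169 = 13  ⇒  r_B = 13 − 6 = 7

rB=7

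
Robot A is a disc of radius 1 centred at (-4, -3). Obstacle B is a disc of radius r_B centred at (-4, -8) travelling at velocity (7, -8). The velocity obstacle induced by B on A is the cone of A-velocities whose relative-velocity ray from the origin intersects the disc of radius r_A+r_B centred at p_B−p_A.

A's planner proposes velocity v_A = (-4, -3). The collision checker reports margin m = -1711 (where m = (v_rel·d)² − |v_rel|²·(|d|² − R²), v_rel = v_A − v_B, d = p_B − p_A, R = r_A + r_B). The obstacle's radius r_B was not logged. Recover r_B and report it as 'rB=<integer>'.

m = -1711
d = (0, -5);  v_rel = (-11, 5),  |v_rel|² = 146
v_rel×d = (-11)·(-5) − (5)·(0) = 55
since m = R²·146 − 55²:  R² = (3025 + -1711) / 146 = 9
R = √9 = 3  ⇒  r_B = 3 − 1 = 2

rB=2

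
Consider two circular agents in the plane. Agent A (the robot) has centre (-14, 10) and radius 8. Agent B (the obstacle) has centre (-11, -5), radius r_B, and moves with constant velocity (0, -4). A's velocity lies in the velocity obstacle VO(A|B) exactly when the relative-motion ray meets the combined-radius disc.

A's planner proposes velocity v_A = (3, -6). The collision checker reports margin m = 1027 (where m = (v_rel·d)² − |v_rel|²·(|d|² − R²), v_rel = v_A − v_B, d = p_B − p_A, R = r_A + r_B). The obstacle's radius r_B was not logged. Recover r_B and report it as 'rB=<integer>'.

m = 1027
d = (3, -15);  v_rel = (3, -2),  |v_rel|² = 13
v_rel×d = (3)·(-15) − (-2)·(3) = -39
since m = R²·13 − (-39)²:  R² = (1521 + 1027) / 13 = 196
R = √196 = 14  ⇒  r_B = 14 − 8 = 6

rB=6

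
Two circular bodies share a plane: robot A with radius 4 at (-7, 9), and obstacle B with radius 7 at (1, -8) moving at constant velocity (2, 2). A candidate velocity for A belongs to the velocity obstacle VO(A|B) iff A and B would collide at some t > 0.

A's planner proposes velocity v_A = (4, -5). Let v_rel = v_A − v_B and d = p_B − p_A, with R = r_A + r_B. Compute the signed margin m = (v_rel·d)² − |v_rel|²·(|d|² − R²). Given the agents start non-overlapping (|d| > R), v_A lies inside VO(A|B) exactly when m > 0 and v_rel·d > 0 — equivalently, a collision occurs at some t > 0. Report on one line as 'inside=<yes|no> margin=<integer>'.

d = (8, -17),  |d|² = 353;  R = 4+7 = 11,  c = 353−11² = 232
v_rel = (2, -7),  |v_rel|² = 53;  v_rel·d = (2)·(8) + (-7)·(-17) = 135
53·t² − 270·t + 232 = 0  ⇒  m = 135² − 53·232 = 5929
m = 5929 > 0,  v_rel·d = 135 > 0  ⇒  inside

inside=yes margin=5929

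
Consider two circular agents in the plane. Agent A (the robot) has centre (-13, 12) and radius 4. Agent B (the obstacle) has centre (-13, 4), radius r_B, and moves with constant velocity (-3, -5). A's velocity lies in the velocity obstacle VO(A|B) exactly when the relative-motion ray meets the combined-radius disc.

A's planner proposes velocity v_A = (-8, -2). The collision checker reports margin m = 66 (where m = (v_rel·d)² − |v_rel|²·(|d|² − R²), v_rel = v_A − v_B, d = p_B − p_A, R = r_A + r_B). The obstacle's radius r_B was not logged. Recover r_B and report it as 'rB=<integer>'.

m = 66
d = (0, -8);  v_rel = (-5, 3),  |v_rel|² = 34
v_rel×d = (-5)·(-8) − (3)·(0) = 40
since m = R²·34 − 40²:  R² = (1600 + 66) / 34 = 49
R = √49 = 7  ⇒  r_B = 7 − 4 = 3

rB=3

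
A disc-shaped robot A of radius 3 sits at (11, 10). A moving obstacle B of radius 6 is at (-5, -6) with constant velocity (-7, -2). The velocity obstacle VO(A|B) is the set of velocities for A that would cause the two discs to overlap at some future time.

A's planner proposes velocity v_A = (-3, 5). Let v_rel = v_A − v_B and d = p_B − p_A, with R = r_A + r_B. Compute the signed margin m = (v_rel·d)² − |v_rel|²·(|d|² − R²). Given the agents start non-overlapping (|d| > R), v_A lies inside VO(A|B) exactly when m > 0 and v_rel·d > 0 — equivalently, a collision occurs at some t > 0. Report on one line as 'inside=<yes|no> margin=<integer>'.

d = (-16, -16),  |d|² = 512;  R = 3+6 = 9,  c = 512−9² = 431
v_rel = (4, 7),  |v_rel|² = 65;  v_rel·d = (4)·(-16) + (7)·(-16) = -176
65·t² + 352·t + 431 = 0  ⇒  m = (-176)² − 65·431 = 2961
m = 2961 > 0,  v_rel·d = -176 < 0  ⇒  outside

inside=no margin=2961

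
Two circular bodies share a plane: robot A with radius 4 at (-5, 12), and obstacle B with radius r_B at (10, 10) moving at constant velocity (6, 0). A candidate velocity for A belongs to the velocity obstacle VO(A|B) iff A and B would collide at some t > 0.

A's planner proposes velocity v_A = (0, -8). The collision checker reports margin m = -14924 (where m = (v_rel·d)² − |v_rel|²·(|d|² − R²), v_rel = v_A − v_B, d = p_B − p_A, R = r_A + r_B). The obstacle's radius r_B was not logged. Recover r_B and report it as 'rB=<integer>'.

m = -14924
d = (15, -2);  v_rel = (-6, -8),  |v_rel|² = 100
v_rel×d = (-6)·(-2) − (-8)·(15) = 132
since m = R²·100 − 132²:  R² = (17424 + -14924) / 100 = 25
R = √25 = 5  ⇒  r_B = 5 − 4 = 1

rB=1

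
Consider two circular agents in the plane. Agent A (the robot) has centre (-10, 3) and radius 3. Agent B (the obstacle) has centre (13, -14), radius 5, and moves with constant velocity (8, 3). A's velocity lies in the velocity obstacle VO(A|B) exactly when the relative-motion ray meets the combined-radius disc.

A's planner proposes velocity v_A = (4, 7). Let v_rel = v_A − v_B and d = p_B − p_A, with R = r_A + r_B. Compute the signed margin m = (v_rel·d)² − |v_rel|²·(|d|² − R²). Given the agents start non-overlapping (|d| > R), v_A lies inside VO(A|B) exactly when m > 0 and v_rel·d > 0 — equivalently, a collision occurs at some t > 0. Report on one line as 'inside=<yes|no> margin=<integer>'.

d = (23, -17),  |d|² = 818;  R = 3+5 = 8,  c = 818−8² = 754
v_rel = (-4, 4),  |v_rel|² = 32;  v_rel·d = (-4)·(23) + (4)·(-17) = -160
32·t² + 320·t + 754 = 0  ⇒  m = (-160)² − 32·754 = 1472
m = 1472 > 0,  v_rel·d = -160 < 0  ⇒  outside

inside=no margin=1472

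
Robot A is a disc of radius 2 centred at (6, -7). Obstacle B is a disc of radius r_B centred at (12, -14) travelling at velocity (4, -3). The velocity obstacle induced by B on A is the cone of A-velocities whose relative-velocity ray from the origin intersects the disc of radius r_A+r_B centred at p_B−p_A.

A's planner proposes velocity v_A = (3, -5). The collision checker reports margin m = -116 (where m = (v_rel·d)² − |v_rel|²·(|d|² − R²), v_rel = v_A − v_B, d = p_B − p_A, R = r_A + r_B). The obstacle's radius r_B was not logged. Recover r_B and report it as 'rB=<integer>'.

m = -116
d = (6, -7);  v_rel = (-1, -2),  |v_rel|² = 5
v_rel×d = (-1)·(-7) − (-2)·(6) = 19
since m = R²·5 − 19²:  R² = (361 + -116) / 5 = 49
R = √49 = 7  ⇒  r_B = 7 − 2 = 5

rB=5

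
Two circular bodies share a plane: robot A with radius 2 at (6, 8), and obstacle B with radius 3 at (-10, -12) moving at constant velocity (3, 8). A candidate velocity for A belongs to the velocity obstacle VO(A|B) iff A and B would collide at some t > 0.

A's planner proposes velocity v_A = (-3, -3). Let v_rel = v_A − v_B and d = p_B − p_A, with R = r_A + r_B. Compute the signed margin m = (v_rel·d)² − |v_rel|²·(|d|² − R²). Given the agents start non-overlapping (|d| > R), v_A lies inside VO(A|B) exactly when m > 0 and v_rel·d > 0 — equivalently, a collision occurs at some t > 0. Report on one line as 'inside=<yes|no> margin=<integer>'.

d = (-16, -20),  |d|² = 656;  R = 2+3 = 5,  c = 656−5² = 631
v_rel = (-6, -11),  |v_rel|² = 157;  v_rel·d = (-6)·(-16) + (-11)·(-20) = 316
157·t² − 632·t + 631 = 0  ⇒  m = 316² − 157·631 = 789
m = 789 > 0,  v_rel·d = 316 > 0  ⇒  inside

inside=yes margin=789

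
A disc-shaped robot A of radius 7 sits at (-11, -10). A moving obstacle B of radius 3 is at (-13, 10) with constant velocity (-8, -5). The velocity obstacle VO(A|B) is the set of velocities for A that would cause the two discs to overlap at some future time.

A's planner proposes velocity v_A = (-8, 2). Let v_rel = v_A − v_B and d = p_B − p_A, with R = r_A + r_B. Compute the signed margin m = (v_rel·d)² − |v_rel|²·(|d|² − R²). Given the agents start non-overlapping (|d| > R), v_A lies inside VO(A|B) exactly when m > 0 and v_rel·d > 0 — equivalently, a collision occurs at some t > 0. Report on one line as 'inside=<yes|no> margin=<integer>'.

d = (-2, 20),  |d|² = 404;  R = 7+3 = 10,  c = 404−10² = 304
v_rel = (0, 7),  |v_rel|² = 49;  v_rel·d = (0)·(-2) + (7)·(20) = 140
49·t² − 280·t + 304 = 0  ⇒  m = 140² − 49·304 = 4704
m = 4704 > 0,  v_rel·d = 140 > 0  ⇒  inside

inside=yes margin=4704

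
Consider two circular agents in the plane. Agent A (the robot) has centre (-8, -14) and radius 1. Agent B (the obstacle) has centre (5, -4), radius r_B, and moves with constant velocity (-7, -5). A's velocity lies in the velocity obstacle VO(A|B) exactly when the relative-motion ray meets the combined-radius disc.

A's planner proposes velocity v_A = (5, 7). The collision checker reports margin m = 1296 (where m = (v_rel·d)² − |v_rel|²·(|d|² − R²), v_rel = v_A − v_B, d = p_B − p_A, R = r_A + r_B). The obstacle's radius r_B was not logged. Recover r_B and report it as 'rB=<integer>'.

m = 1296
d = (13, 10);  v_rel = (12, 12),  |v_rel|² = 288
v_rel×d = (12)·(10) − (12)·(13) = -36
since m = R²·288 − (-36)²:  R² = (1296 + 1296) / 288 = 9
R = √9 = 3  ⇒  r_B = 3 − 1 = 2

rB=2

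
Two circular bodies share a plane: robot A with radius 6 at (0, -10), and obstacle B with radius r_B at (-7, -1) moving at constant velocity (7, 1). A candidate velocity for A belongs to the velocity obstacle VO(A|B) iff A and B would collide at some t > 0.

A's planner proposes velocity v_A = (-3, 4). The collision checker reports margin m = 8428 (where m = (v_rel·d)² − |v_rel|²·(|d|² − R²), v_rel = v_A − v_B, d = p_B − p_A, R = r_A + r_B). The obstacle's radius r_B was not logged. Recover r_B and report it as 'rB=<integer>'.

m = 8428
d = (-7, 9);  v_rel = (-10, 3),  |v_rel|² = 109
v_rel×d = (-10)·(9) − (3)·(-7) = -69
since m = R²·109 − (-69)²:  R² = (4761 + 8428) / 109 = 121
R = √121 = 11  ⇒  r_B = 11 − 6 = 5

rB=5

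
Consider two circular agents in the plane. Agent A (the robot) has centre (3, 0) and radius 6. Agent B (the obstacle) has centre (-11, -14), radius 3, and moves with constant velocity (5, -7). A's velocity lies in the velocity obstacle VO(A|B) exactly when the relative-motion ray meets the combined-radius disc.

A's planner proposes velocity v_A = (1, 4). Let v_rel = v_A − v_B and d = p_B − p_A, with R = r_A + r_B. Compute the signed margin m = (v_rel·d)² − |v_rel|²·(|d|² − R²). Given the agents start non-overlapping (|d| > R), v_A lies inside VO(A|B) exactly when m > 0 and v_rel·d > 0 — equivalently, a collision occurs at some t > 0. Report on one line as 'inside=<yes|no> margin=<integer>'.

d = (-14, -14),  |d|² = 392;  R = 6+3 = 9,  c = 392−9² = 311
v_rel = (-4, 11),  |v_rel|² = 137;  v_rel·d = (-4)·(-14) + (11)·(-14) = -98
137·t² + 196·t + 311 = 0  ⇒  m = (-98)² − 137·311 = -33003
m = -33003 < 0,  v_rel·d = -98 < 0  ⇒  outside

inside=no margin=-33003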